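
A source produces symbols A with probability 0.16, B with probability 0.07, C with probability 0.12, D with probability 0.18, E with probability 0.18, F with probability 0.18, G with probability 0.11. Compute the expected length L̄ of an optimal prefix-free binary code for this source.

Repeatedly combine the two least-probable nodes; the expected code length is the sum of the merged weights.
merge 7/100 + 11/100 → 9/50
merge 3/25 + 4/25 → 7/25
merge 9/50 + 9/50 → 9/25
merge 9/50 + 9/50 → 9/25
merge 7/25 + 9/25 → 16/25
merge 9/25 + 16/25 → 1
L = 9/50 + 7/25 + 9/25 + 9/25 + 16/25 + 1 = 141/50 = 2.82 bits/symbol.

2.82 bits/symbol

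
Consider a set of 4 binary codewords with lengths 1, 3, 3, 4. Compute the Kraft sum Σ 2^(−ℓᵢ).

With common denominator 2^4 = 16: Σ 2^(−ℓᵢ) = 8/16 + 2/16 + 2/16 + 1/16 = 13/16 = 0.8125.

0.8125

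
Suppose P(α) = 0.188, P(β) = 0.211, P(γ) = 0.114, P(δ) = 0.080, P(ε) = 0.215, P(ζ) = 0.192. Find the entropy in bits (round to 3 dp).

H = −Σ pᵢ log₂ pᵢ.
−0.188·log₂(0.188) = 0.4533
−0.211·log₂(0.211) = 0.4736
−0.114·log₂(0.114) = 0.3571
−0.080·log₂(0.080) = 0.2915
−0.215·log₂(0.215) = 0.4768
−0.192·log₂(0.192) = 0.4571
Sum ≈ 2.5095 → 2.509 bits.

2.509 bits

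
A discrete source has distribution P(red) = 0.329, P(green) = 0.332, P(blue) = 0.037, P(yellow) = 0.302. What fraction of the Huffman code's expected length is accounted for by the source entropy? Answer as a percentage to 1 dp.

87.7%

Entropy H = −Σ p log₂ p ≈ 1.7534 bits.
Huffman merges: 37/1000+151/500→339/1000; 329/1000+83/250→661/1000; 339/1000+661/1000→1. L = 2 ≈ 2.0000.
Efficiency = H/L = 1.7534/2.0000 = 87.7%.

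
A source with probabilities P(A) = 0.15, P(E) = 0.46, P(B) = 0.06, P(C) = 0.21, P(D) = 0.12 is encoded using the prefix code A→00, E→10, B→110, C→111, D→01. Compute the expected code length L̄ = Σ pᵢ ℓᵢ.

L̄ = Σ pᵢ·ℓᵢ = 0.15·2 + 0.46·2 + 0.06·3 + 0.21·3 + 0.12·2 = 2.27 bits/symbol.

2.27 bits/symbol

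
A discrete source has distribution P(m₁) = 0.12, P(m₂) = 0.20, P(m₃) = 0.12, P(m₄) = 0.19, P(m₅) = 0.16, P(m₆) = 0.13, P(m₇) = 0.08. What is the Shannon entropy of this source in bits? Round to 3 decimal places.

2.751 bits

H = −Σ pᵢ log₂ pᵢ.
−0.12·log₂(0.12) = 0.3671
−0.20·log₂(0.20) = 0.4644
−0.12·log₂(0.12) = 0.3671
−0.19·log₂(0.19) = 0.4552
−0.16·log₂(0.16) = 0.4230
−0.13·log₂(0.13) = 0.3826
−0.08·log₂(0.08) = 0.2915
Sum ≈ 2.7509 → 2.751 bits.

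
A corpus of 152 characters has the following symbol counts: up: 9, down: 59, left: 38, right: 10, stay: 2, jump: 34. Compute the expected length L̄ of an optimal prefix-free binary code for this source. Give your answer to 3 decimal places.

2.184 bits/symbol

Probabilities are the counts divided by 152.
Repeatedly combine the two least-probable nodes; the expected code length is the sum of the merged weights.
merge 1/76 + 9/152 → 11/152
merge 5/76 + 11/152 → 21/152
merge 21/152 + 17/76 → 55/152
merge 1/4 + 55/152 → 93/152
merge 59/152 + 93/152 → 1
L = 11/152 + 21/152 + 55/152 + 93/152 + 1 = 83/38 ≈ 2.184 bits/symbol.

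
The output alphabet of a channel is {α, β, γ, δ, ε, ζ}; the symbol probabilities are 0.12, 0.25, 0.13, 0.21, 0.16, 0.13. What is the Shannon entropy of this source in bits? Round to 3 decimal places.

2.528 bits

H = −Σ pᵢ log₂ pᵢ.
−0.12·log₂(0.12) = 0.3671
−0.25·log₂(0.25) = 0.5000
−0.13·log₂(0.13) = 0.3826
−0.21·log₂(0.21) = 0.4728
−0.16·log₂(0.16) = 0.4230
−0.13·log₂(0.13) = 0.3826
Sum ≈ 2.5282 → 2.528 bits.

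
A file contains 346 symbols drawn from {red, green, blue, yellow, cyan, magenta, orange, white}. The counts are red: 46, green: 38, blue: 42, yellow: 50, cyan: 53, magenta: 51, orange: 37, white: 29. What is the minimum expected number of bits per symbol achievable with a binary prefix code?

3 bits/symbol

Probabilities are the counts divided by 346.
Repeatedly combine the two least-probable nodes; the expected code length is the sum of the merged weights.
merge 29/346 + 37/346 → 33/173
merge 19/173 + 21/173 → 40/173
merge 23/173 + 25/173 → 48/173
merge 51/346 + 53/346 → 52/173
merge 33/173 + 40/173 → 73/173
merge 48/173 + 52/173 → 100/173
merge 73/173 + 100/173 → 1
L = 33/173 + 40/173 + 48/173 + 52/173 + 73/173 + 100/173 + 1 = 3 bits/symbol.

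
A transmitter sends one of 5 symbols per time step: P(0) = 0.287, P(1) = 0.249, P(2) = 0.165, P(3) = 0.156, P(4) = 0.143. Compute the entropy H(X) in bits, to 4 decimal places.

2.2646 bits

H = −Σ pᵢ log₂ pᵢ.
−0.287·log₂(0.287) = 0.5169
−0.249·log₂(0.249) = 0.4994
−0.165·log₂(0.165) = 0.4289
−0.156·log₂(0.156) = 0.4181
−0.143·log₂(0.143) = 0.4012
Sum ≈ 2.2646 → 2.2646 bits.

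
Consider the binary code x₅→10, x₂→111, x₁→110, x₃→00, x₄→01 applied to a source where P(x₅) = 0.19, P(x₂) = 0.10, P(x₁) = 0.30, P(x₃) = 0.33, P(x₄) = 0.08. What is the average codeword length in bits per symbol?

2.4 bits/symbol

L̄ = Σ pᵢ·ℓᵢ = 0.19·2 + 0.10·3 + 0.30·3 + 0.33·2 + 0.08·2 = 2.4 bits/symbol.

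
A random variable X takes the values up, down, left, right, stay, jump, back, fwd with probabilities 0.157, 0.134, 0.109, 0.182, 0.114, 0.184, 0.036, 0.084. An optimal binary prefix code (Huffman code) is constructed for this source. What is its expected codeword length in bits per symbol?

2.936 bits/symbol

Repeatedly combine the two least-probable nodes; the expected code length is the sum of the merged weights.
merge 9/250 + 21/250 → 3/25
merge 109/1000 + 57/500 → 223/1000
merge 3/25 + 67/500 → 127/500
merge 157/1000 + 91/500 → 339/1000
merge 23/125 + 223/1000 → 407/1000
merge 127/500 + 339/1000 → 593/1000
merge 407/1000 + 593/1000 → 1
L = 3/25 + 223/1000 + 127/500 + 339/1000 + 407/1000 + 593/1000 + 1 = 367/125 = 2.936 bits/symbol.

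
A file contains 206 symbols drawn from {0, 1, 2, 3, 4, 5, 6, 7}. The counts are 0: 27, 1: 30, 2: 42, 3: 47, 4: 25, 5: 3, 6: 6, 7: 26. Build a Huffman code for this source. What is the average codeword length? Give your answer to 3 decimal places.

Probabilities are the counts divided by 206.
Repeatedly combine the two least-probable nodes; the expected code length is the sum of the merged weights.
merge 3/206 + 3/103 → 9/206
merge 9/206 + 25/206 → 17/103
merge 13/103 + 27/206 → 53/206
merge 15/103 + 17/103 → 32/103
merge 21/103 + 47/206 → 89/206
merge 53/206 + 32/103 → 117/206
merge 89/206 + 117/206 → 1
L = 9/206 + 17/103 + 53/206 + 32/103 + 89/206 + 117/206 + 1 = 286/103 ≈ 2.777 bits/symbol.

2.777 bits/symbol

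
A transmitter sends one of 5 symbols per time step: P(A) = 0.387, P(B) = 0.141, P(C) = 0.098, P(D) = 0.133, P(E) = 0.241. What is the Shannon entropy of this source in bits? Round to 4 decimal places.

H = −Σ pᵢ log₂ pᵢ.
−0.387·log₂(0.387) = 0.5300
−0.141·log₂(0.141) = 0.3985
−0.098·log₂(0.098) = 0.3284
−0.133·log₂(0.133) = 0.3871
−0.241·log₂(0.241) = 0.4947
Sum ≈ 2.1388 → 2.1388 bits.

2.1388 bits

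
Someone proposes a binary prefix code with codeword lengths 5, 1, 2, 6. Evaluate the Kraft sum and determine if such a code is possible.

0.796875; yes

With common denominator 2^6 = 64: Σ 2^(−ℓᵢ) = 2/64 + 32/64 + 16/64 + 1/64 = 51/64 = 0.796875.
Kraft's inequality requires Σ ≤ 1; here Σ = 0.796875 ≤ 1, so such a prefix code exists.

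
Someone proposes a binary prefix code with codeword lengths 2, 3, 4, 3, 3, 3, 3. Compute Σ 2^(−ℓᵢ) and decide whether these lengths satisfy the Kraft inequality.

With common denominator 2^4 = 16: Σ 2^(−ℓᵢ) = 4/16 + 2/16 + 1/16 + 2/16 + 2/16 + 2/16 + 2/16 = 15/16 = 0.9375.
Kraft's inequality requires Σ ≤ 1; here Σ = 0.9375 ≤ 1, so such a prefix code exists.

0.9375; yes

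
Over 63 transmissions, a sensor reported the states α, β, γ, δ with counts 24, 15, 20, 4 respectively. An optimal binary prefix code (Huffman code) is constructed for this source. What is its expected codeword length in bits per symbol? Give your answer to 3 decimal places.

1.921 bits/symbol

Probabilities are the counts divided by 63.
Repeatedly combine the two least-probable nodes; the expected code length is the sum of the merged weights.
merge 4/63 + 5/21 → 19/63
merge 19/63 + 20/63 → 13/21
merge 8/21 + 13/21 → 1
L = 19/63 + 13/21 + 1 = 121/63 ≈ 1.921 bits/symbol.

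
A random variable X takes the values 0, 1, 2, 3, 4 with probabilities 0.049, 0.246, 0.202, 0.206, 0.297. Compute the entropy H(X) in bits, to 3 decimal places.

2.167 bits

H = −Σ pᵢ log₂ pᵢ.
−0.049·log₂(0.049) = 0.2132
−0.246·log₂(0.246) = 0.4977
−0.202·log₂(0.202) = 0.4661
−0.206·log₂(0.206) = 0.4695
−0.297·log₂(0.297) = 0.5202
Sum ≈ 2.1668 → 2.167 bits.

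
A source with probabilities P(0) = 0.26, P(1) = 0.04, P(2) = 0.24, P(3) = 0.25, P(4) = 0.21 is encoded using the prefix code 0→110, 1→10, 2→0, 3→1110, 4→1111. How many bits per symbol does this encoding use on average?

L̄ = Σ pᵢ·ℓᵢ = 0.26·3 + 0.04·2 + 0.24·1 + 0.25·4 + 0.21·4 = 2.94 bits/symbol.

2.94 bits/symbol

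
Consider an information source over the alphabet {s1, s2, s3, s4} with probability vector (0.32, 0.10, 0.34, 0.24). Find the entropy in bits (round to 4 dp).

H = −Σ pᵢ log₂ pᵢ.
−0.32·log₂(0.32) = 0.5260
−0.10·log₂(0.10) = 0.3322
−0.34·log₂(0.34) = 0.5292
−0.24·log₂(0.24) = 0.4941
Sum ≈ 1.8815 → 1.8815 bits.

1.8815 bits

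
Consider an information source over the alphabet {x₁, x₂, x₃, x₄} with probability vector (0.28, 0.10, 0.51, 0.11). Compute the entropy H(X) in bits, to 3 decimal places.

1.692 bits

H = −Σ pᵢ log₂ pᵢ.
−0.28·log₂(0.28) = 0.5142
−0.10·log₂(0.10) = 0.3322
−0.51·log₂(0.51) = 0.4954
−0.11·log₂(0.11) = 0.3503
Sum ≈ 1.6921 → 1.692 bits.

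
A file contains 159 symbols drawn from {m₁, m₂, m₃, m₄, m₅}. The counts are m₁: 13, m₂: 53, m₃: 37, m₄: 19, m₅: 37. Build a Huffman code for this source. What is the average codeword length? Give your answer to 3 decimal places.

Probabilities are the counts divided by 159.
Repeatedly combine the two least-probable nodes; the expected code length is the sum of the merged weights.
merge 13/159 + 19/159 → 32/159
merge 32/159 + 37/159 → 23/53
merge 37/159 + 1/3 → 30/53
merge 23/53 + 30/53 → 1
L = 32/159 + 23/53 + 30/53 + 1 = 350/159 ≈ 2.201 bits/symbol.

2.201 bits/symbol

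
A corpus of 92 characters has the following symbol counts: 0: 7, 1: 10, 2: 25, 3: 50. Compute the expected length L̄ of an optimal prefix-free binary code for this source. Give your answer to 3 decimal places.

1.641 bits/symbol

Probabilities are the counts divided by 92.
Repeatedly combine the two least-probable nodes; the expected code length is the sum of the merged weights.
merge 7/92 + 5/46 → 17/92
merge 17/92 + 25/92 → 21/46
merge 21/46 + 25/46 → 1
L = 17/92 + 21/46 + 1 = 151/92 ≈ 1.641 bits/symbol.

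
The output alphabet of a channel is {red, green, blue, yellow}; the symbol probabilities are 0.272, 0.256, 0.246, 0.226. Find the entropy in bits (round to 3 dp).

H = −Σ pᵢ log₂ pᵢ.
−0.272·log₂(0.272) = 0.5109
−0.256·log₂(0.256) = 0.5032
−0.246·log₂(0.246) = 0.4977
−0.226·log₂(0.226) = 0.4849
Sum ≈ 1.9968 → 1.997 bits.

1.997 bits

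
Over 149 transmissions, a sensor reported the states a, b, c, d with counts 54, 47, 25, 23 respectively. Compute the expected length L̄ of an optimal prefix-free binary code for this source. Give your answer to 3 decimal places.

1.960 bits/symbol

Probabilities are the counts divided by 149.
Repeatedly combine the two least-probable nodes; the expected code length is the sum of the merged weights.
merge 23/149 + 25/149 → 48/149
merge 47/149 + 48/149 → 95/149
merge 54/149 + 95/149 → 1
L = 48/149 + 95/149 + 1 = 292/149 ≈ 1.960 bits/symbol.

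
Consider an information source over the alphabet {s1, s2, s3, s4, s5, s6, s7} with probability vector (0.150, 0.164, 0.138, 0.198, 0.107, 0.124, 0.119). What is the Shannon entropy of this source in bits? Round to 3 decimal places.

2.779 bits

H = −Σ pᵢ log₂ pᵢ.
−0.150·log₂(0.150) = 0.4105
−0.164·log₂(0.164) = 0.4278
−0.138·log₂(0.138) = 0.3943
−0.198·log₂(0.198) = 0.4626
−0.107·log₂(0.107) = 0.3450
−0.124·log₂(0.124) = 0.3734
−0.119·log₂(0.119) = 0.3654
Sum ≈ 2.7791 → 2.779 bits.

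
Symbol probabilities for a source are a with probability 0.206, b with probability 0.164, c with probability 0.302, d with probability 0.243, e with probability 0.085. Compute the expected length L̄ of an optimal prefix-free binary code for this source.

Repeatedly combine the two least-probable nodes; the expected code length is the sum of the merged weights.
merge 17/200 + 41/250 → 249/1000
merge 103/500 + 243/1000 → 449/1000
merge 249/1000 + 151/500 → 551/1000
merge 449/1000 + 551/1000 → 1
L = 249/1000 + 449/1000 + 551/1000 + 1 = 2249/1000 = 2.249 bits/symbol.

2.249 bits/symbol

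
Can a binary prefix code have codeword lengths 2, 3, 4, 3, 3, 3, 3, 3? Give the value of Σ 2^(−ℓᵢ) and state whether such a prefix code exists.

With common denominator 2^4 = 16: Σ 2^(−ℓᵢ) = 4/16 + 2/16 + 1/16 + 2/16 + 2/16 + 2/16 + 2/16 + 2/16 = 17/16 = 1.0625.
Kraft's inequality requires Σ ≤ 1; here Σ = 1.0625 > 1, so no such prefix code exists.

1.0625; no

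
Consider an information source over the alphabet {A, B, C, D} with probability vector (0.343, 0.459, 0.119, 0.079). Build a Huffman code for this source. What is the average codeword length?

Repeatedly combine the two least-probable nodes; the expected code length is the sum of the merged weights.
merge 79/1000 + 119/1000 → 99/500
merge 99/500 + 343/1000 → 541/1000
merge 459/1000 + 541/1000 → 1
L = 99/500 + 541/1000 + 1 = 1739/1000 = 1.739 bits/symbol.

1.739 bits/symbol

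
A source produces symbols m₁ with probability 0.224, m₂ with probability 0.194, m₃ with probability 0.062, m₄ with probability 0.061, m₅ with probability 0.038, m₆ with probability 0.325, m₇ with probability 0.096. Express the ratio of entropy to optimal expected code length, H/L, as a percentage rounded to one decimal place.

Entropy H = −Σ p log₂ p ≈ 2.4681 bits.
Huffman merges: 19/500+61/1000→99/1000; 31/500+12/125→79/500; 99/1000+79/500→257/1000; 97/500+28/125→209/500; 257/1000+13/40→291/500; 209/500+291/500→1. L = 1257/500 ≈ 2.5140.
Efficiency = H/L = 2.4681/2.5140 = 98.2%.

98.2%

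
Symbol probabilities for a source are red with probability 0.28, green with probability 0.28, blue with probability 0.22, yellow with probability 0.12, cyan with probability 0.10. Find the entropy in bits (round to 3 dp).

H = −Σ pᵢ log₂ pᵢ.
−0.28·log₂(0.28) = 0.5142
−0.28·log₂(0.28) = 0.5142
−0.22·log₂(0.22) = 0.4806
−0.12·log₂(0.12) = 0.3671
−0.10·log₂(0.10) = 0.3322
Sum ≈ 2.2083 → 2.208 bits.

2.208 bits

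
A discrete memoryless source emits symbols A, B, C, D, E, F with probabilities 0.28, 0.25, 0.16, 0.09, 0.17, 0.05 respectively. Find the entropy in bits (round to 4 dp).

2.4006 bits

H = −Σ pᵢ log₂ pᵢ.
−0.28·log₂(0.28) = 0.5142
−0.25·log₂(0.25) = 0.5000
−0.16·log₂(0.16) = 0.4230
−0.09·log₂(0.09) = 0.3127
−0.17·log₂(0.17) = 0.4346
−0.05·log₂(0.05) = 0.2161
Sum ≈ 2.4006 → 2.4006 bits.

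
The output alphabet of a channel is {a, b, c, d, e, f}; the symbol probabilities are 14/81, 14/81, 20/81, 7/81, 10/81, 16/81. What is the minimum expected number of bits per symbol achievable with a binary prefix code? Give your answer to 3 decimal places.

2.556 bits/symbol

Repeatedly combine the two least-probable nodes; the expected code length is the sum of the merged weights.
merge 7/81 + 10/81 → 17/81
merge 14/81 + 14/81 → 28/81
merge 16/81 + 17/81 → 11/27
merge 20/81 + 28/81 → 16/27
merge 11/27 + 16/27 → 1
L = 17/81 + 28/81 + 11/27 + 16/27 + 1 = 23/9 ≈ 2.556 bits/symbol.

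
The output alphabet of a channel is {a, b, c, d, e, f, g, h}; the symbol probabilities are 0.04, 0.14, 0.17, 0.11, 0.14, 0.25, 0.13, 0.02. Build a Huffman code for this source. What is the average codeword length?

Repeatedly combine the two least-probable nodes; the expected code length is the sum of the merged weights.
merge 1/50 + 1/25 → 3/50
merge 3/50 + 11/100 → 17/100
merge 13/100 + 7/50 → 27/100
merge 7/50 + 17/100 → 31/100
merge 17/100 + 1/4 → 21/50
merge 27/100 + 31/100 → 29/50
merge 21/50 + 29/50 → 1
L = 3/50 + 17/100 + 27/100 + 31/100 + 21/50 + 29/50 + 1 = 281/100 = 2.81 bits/symbol.

2.81 bits/symbol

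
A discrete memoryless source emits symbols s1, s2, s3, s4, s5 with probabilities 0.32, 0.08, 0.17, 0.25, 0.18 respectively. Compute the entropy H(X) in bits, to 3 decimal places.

H = −Σ pᵢ log₂ pᵢ.
−0.32·log₂(0.32) = 0.5260
−0.08·log₂(0.08) = 0.2915
−0.17·log₂(0.17) = 0.4346
−0.25·log₂(0.25) = 0.5000
−0.18·log₂(0.18) = 0.4453
Sum ≈ 2.1974 → 2.197 bits.

2.197 bits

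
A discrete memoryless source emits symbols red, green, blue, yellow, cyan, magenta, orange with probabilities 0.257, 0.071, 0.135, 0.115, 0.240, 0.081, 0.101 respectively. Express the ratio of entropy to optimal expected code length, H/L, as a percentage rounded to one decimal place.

99.6%

Entropy H = −Σ p log₂ p ≈ 2.6454 bits.
Huffman merges: 71/1000+81/1000→19/125; 101/1000+23/200→27/125; 27/200+19/125→287/1000; 27/125+6/25→57/125; 257/1000+287/1000→68/125; 57/125+68/125→1. L = 531/200 ≈ 2.6550.
Efficiency = H/L = 2.6454/2.6550 = 99.6%.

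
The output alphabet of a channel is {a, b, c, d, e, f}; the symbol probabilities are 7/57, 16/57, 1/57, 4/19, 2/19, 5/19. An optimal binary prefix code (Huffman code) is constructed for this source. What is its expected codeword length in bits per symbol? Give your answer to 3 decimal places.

2.368 bits/symbol

Repeatedly combine the two least-probable nodes; the expected code length is the sum of the merged weights.
merge 1/57 + 2/19 → 7/57
merge 7/57 + 7/57 → 14/57
merge 4/19 + 14/57 → 26/57
merge 5/19 + 16/57 → 31/57
merge 26/57 + 31/57 → 1
L = 7/57 + 14/57 + 26/57 + 31/57 + 1 = 45/19 ≈ 2.368 bits/symbol.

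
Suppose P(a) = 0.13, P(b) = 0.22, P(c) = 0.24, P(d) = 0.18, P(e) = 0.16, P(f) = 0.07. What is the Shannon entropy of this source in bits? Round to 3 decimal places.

H = −Σ pᵢ log₂ pᵢ.
−0.13·log₂(0.13) = 0.3826
−0.22·log₂(0.22) = 0.4806
−0.24·log₂(0.24) = 0.4941
−0.18·log₂(0.18) = 0.4453
−0.16·log₂(0.16) = 0.4230
−0.07·log₂(0.07) = 0.2686
Sum ≈ 2.4942 → 2.494 bits.

2.494 bits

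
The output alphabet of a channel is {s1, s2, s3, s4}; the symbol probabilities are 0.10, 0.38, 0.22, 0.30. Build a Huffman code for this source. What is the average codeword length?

1.94 bits/symbol

Repeatedly combine the two least-probable nodes; the expected code length is the sum of the merged weights.
merge 1/10 + 11/50 → 8/25
merge 3/10 + 8/25 → 31/50
merge 19/50 + 31/50 → 1
L = 8/25 + 31/50 + 1 = 97/50 = 1.94 bits/symbol.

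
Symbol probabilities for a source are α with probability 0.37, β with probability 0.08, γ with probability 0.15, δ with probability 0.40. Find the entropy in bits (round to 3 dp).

1.762 bits

H = −Σ pᵢ log₂ pᵢ.
−0.37·log₂(0.37) = 0.5307
−0.08·log₂(0.08) = 0.2915
−0.15·log₂(0.15) = 0.4105
−0.40·log₂(0.40) = 0.5288
Sum ≈ 1.7616 → 1.762 bits.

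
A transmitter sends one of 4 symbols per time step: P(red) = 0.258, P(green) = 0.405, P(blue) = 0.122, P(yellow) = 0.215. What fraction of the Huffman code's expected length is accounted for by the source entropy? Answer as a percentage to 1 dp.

97.3%

Entropy H = −Σ p log₂ p ≈ 1.8795 bits.
Huffman merges: 61/500+43/200→337/1000; 129/500+337/1000→119/200; 81/200+119/200→1. L = 483/250 ≈ 1.9320.
Efficiency = H/L = 1.8795/1.9320 = 97.3%.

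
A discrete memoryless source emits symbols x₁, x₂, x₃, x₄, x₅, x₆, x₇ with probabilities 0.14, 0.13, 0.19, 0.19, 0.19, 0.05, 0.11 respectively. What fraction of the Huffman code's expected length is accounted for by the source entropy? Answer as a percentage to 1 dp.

Entropy H = −Σ p log₂ p ≈ 2.7118 bits.
Huffman merges: 1/20+11/100→4/25; 13/100+7/50→27/100; 4/25+19/100→7/20; 19/100+19/100→19/50; 27/100+7/20→31/50; 19/50+31/50→1. L = 139/50 ≈ 2.7800.
Efficiency = H/L = 2.7118/2.7800 = 97.5%.

97.5%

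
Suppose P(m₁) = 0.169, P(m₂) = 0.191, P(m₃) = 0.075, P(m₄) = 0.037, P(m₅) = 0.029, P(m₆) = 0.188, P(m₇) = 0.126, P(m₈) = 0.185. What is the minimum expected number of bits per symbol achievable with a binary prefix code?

2.828 bits/symbol

Repeatedly combine the two least-probable nodes; the expected code length is the sum of the merged weights.
merge 29/1000 + 37/1000 → 33/500
merge 33/500 + 3/40 → 141/1000
merge 63/500 + 141/1000 → 267/1000
merge 169/1000 + 37/200 → 177/500
merge 47/250 + 191/1000 → 379/1000
merge 267/1000 + 177/500 → 621/1000
merge 379/1000 + 621/1000 → 1
L = 33/500 + 141/1000 + 267/1000 + 177/500 + 379/1000 + 621/1000 + 1 = 707/250 = 2.828 bits/symbol.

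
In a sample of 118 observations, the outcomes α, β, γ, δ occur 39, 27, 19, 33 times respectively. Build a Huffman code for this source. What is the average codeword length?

Probabilities are the counts divided by 118.
Repeatedly combine the two least-probable nodes; the expected code length is the sum of the merged weights.
merge 19/118 + 27/118 → 23/59
merge 33/118 + 39/118 → 36/59
merge 23/59 + 36/59 → 1
L = 23/59 + 36/59 + 1 = 2 bits/symbol.

2 bits/symbol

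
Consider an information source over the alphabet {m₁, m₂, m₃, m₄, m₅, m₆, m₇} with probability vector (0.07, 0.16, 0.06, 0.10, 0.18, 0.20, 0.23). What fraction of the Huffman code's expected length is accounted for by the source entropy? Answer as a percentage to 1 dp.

Entropy H = −Σ p log₂ p ≈ 2.6647 bits.
Huffman merges: 3/50+7/100→13/100; 1/10+13/100→23/100; 4/25+9/50→17/50; 1/5+23/100→43/100; 23/100+17/50→57/100; 43/100+57/100→1. L = 27/10 ≈ 2.7000.
Efficiency = H/L = 2.6647/2.7000 = 98.7%.

98.7%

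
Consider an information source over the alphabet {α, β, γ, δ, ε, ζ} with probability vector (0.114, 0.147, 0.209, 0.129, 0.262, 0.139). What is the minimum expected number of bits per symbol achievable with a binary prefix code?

2.529 bits/symbol

Repeatedly combine the two least-probable nodes; the expected code length is the sum of the merged weights.
merge 57/500 + 129/1000 → 243/1000
merge 139/1000 + 147/1000 → 143/500
merge 209/1000 + 243/1000 → 113/250
merge 131/500 + 143/500 → 137/250
merge 113/250 + 137/250 → 1
L = 243/1000 + 143/500 + 113/250 + 137/250 + 1 = 2529/1000 = 2.529 bits/symbol.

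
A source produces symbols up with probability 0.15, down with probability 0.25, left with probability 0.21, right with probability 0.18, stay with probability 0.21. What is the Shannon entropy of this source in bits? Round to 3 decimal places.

H = −Σ pᵢ log₂ pᵢ.
−0.15·log₂(0.15) = 0.4105
−0.25·log₂(0.25) = 0.5000
−0.21·log₂(0.21) = 0.4728
−0.18·log₂(0.18) = 0.4453
−0.21·log₂(0.21) = 0.4728
Sum ≈ 2.3015 → 2.301 bits.

2.301 bits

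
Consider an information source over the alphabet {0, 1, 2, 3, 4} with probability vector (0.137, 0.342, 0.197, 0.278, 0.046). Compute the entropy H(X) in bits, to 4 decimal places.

2.1018 bits

H = −Σ pᵢ log₂ pᵢ.
−0.137·log₂(0.137) = 0.3929
−0.342·log₂(0.342) = 0.5294
−0.197·log₂(0.197) = 0.4617
−0.278·log₂(0.278) = 0.5134
−0.046·log₂(0.046) = 0.2043
Sum ≈ 2.1018 → 2.1018 bits.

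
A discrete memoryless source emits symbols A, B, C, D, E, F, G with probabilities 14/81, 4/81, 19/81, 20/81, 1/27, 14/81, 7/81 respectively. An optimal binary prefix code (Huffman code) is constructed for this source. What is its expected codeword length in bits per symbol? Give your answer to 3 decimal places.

Repeatedly combine the two least-probable nodes; the expected code length is the sum of the merged weights.
merge 1/27 + 4/81 → 7/81
merge 7/81 + 7/81 → 14/81
merge 14/81 + 14/81 → 28/81
merge 14/81 + 19/81 → 11/27
merge 20/81 + 28/81 → 16/27
merge 11/27 + 16/27 → 1
L = 7/81 + 14/81 + 28/81 + 11/27 + 16/27 + 1 = 211/81 ≈ 2.605 bits/symbol.

2.605 bits/symbol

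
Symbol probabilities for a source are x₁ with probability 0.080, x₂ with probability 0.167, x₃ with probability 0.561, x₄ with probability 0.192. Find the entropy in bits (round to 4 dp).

H = −Σ pᵢ log₂ pᵢ.
−0.080·log₂(0.080) = 0.2915
−0.167·log₂(0.167) = 0.4312
−0.561·log₂(0.561) = 0.4678
−0.192·log₂(0.192) = 0.4571
Sum ≈ 1.6477 → 1.6477 bits.

1.6477 bits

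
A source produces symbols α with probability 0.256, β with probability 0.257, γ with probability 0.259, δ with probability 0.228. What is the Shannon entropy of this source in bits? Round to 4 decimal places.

H = −Σ pᵢ log₂ pᵢ.
−0.256·log₂(0.256) = 0.5032
−0.257·log₂(0.257) = 0.5038
−0.259·log₂(0.259) = 0.5048
−0.228·log₂(0.228) = 0.4863
Sum ≈ 1.9981 → 1.9981 bits.

1.9981 bits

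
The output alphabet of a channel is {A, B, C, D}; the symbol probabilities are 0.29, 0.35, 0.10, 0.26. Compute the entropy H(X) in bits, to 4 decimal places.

1.8855 bits

H = −Σ pᵢ log₂ pᵢ.
−0.29·log₂(0.29) = 0.5179
−0.35·log₂(0.35) = 0.5301
−0.10·log₂(0.10) = 0.3322
−0.26·log₂(0.26) = 0.5053
Sum ≈ 1.8855 → 1.8855 bits.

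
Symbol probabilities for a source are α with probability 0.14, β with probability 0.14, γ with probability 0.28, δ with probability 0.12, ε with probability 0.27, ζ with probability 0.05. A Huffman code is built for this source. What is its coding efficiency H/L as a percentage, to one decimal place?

Entropy H = −Σ p log₂ p ≈ 2.4016 bits.
Huffman merges: 1/20+3/25→17/100; 7/50+7/50→7/25; 17/100+27/100→11/25; 7/25+7/25→14/25; 11/25+14/25→1. L = 49/20 ≈ 2.4500.
Efficiency = H/L = 2.4016/2.4500 = 98.0%.

98.0%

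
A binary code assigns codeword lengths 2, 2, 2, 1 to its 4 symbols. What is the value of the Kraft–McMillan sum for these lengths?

1.25

With common denominator 2^2 = 4: Σ 2^(−ℓᵢ) = 1/4 + 1/4 + 1/4 + 2/4 = 5/4 = 1.25.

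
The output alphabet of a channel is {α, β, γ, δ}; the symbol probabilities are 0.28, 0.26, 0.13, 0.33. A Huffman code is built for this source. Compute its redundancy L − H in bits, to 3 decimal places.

0.070 bits

Entropy H = −Σ p log₂ p ≈ 1.9300 bits.
Huffman merges: 13/100+13/50→39/100; 7/25+33/100→61/100; 39/100+61/100→1. L = 2 ≈ 2.0000.
L − H = 2.0000 − 1.9300 = 0.070 bits.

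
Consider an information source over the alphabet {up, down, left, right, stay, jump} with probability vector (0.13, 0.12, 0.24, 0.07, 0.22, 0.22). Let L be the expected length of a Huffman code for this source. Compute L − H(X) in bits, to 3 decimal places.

Entropy H = −Σ p log₂ p ≈ 2.4735 bits.
Huffman merges: 7/100+3/25→19/100; 13/100+19/100→8/25; 11/50+11/50→11/25; 6/25+8/25→14/25; 11/25+14/25→1. L = 251/100 ≈ 2.5100.
L − H = 2.5100 − 2.4735 = 0.036 bits.

0.036 bits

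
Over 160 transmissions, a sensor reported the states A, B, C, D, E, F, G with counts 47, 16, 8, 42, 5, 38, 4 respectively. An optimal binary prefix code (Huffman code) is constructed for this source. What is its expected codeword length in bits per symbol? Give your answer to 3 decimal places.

2.369 bits/symbol

Probabilities are the counts divided by 160.
Repeatedly combine the two least-probable nodes; the expected code length is the sum of the merged weights.
merge 1/40 + 1/32 → 9/160
merge 1/20 + 9/160 → 17/160
merge 1/10 + 17/160 → 33/160
merge 33/160 + 19/80 → 71/160
merge 21/80 + 47/160 → 89/160
merge 71/160 + 89/160 → 1
L = 9/160 + 17/160 + 33/160 + 71/160 + 89/160 + 1 = 379/160 ≈ 2.369 bits/symbol.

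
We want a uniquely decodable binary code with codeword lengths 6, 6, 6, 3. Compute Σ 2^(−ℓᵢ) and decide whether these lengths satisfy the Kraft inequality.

0.171875; yes

With common denominator 2^6 = 64: Σ 2^(−ℓᵢ) = 1/64 + 1/64 + 1/64 + 8/64 = 11/64 = 0.171875.
Kraft's inequality requires Σ ≤ 1; here Σ = 0.171875 ≤ 1, so such a prefix code exists.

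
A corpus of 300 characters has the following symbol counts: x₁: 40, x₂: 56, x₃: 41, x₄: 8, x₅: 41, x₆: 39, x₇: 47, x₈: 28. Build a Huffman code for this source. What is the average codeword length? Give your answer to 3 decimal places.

2.933 bits/symbol

Probabilities are the counts divided by 300.
Repeatedly combine the two least-probable nodes; the expected code length is the sum of the merged weights.
merge 2/75 + 7/75 → 3/25
merge 3/25 + 13/100 → 1/4
merge 2/15 + 41/300 → 27/100
merge 41/300 + 47/300 → 22/75
merge 14/75 + 1/4 → 131/300
merge 27/100 + 22/75 → 169/300
merge 131/300 + 169/300 → 1
L = 3/25 + 1/4 + 27/100 + 22/75 + 131/300 + 169/300 + 1 = 44/15 ≈ 2.933 bits/symbol.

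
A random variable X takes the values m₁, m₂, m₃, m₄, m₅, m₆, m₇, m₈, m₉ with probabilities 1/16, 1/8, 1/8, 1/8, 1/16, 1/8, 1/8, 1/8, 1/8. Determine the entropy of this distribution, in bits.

Each probability is a power of 1/2, so log₂(1/p) is an integer.
H = Σ p·log₂(1/p) = 1/16·4 + 1/8·3 + 1/8·3 + 1/8·3 + 1/16·4 + 1/8·3 + 1/8·3 + 1/8·3 + 1/8·3 = 3.125 bits.

3.125 bits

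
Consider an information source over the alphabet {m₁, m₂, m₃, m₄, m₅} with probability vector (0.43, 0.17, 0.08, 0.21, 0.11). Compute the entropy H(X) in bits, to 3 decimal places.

H = −Σ pᵢ log₂ pᵢ.
−0.43·log₂(0.43) = 0.5236
−0.17·log₂(0.17) = 0.4346
−0.08·log₂(0.08) = 0.2915
−0.21·log₂(0.21) = 0.4728
−0.11·log₂(0.11) = 0.3503
Sum ≈ 2.0728 → 2.073 bits.

2.073 bits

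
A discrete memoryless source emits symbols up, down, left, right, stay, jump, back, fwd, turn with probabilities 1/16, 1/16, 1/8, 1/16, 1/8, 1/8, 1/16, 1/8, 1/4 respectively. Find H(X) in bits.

3 bits

Each probability is a power of 1/2, so log₂(1/p) is an integer.
H = Σ p·log₂(1/p) = 1/16·4 + 1/16·4 + 1/8·3 + 1/16·4 + 1/8·3 + 1/8·3 + 1/16·4 + 1/8·3 + 1/4·2 = 3 bits.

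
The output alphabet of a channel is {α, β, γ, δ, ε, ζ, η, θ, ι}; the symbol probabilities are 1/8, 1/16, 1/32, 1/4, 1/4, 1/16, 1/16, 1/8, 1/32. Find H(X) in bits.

2.8125 bits

Each probability is a power of 1/2, so log₂(1/p) is an integer.
H = Σ p·log₂(1/p) = 1/8·3 + 1/16·4 + 1/32·5 + 1/4·2 + 1/4·2 + 1/16·4 + 1/16·4 + 1/8·3 + 1/32·5 = 2.8125 bits.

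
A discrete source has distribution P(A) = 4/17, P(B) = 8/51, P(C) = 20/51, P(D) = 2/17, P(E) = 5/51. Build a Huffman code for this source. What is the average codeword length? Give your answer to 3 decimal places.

Repeatedly combine the two least-probable nodes; the expected code length is the sum of the merged weights.
merge 5/51 + 2/17 → 11/51
merge 8/51 + 11/51 → 19/51
merge 4/17 + 19/51 → 31/51
merge 20/51 + 31/51 → 1
L = 11/51 + 19/51 + 31/51 + 1 = 112/51 ≈ 2.196 bits/symbol.

2.196 bits/symbol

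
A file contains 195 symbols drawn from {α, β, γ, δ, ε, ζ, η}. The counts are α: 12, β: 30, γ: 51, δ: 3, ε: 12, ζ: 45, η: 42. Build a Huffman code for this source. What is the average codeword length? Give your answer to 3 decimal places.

Probabilities are the counts divided by 195.
Repeatedly combine the two least-probable nodes; the expected code length is the sum of the merged weights.
merge 1/65 + 4/65 → 1/13
merge 4/65 + 1/13 → 9/65
merge 9/65 + 2/13 → 19/65
merge 14/65 + 3/13 → 29/65
merge 17/65 + 19/65 → 36/65
merge 29/65 + 36/65 → 1
L = 1/13 + 9/65 + 19/65 + 29/65 + 36/65 + 1 = 163/65 ≈ 2.508 bits/symbol.

2.508 bits/symbol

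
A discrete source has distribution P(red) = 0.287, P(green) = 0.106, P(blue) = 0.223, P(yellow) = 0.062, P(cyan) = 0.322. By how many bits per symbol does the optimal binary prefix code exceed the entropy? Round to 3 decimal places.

0.050 bits

Entropy H = −Σ p log₂ p ≈ 2.1180 bits.
Huffman merges: 31/500+53/500→21/125; 21/125+223/1000→391/1000; 287/1000+161/500→609/1000; 391/1000+609/1000→1. L = 271/125 ≈ 2.1680.
L − H = 2.1680 − 2.1180 = 0.050 bits.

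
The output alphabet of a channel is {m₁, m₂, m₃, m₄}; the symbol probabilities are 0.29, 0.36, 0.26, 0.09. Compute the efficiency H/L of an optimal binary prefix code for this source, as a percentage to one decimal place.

Entropy H = −Σ p log₂ p ≈ 1.8665 bits.
Huffman merges: 9/100+13/50→7/20; 29/100+7/20→16/25; 9/25+16/25→1. L = 199/100 ≈ 1.9900.
Efficiency = H/L = 1.8665/1.9900 = 93.8%.

93.8%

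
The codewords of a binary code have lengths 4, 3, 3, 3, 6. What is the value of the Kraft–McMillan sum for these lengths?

With common denominator 2^6 = 64: Σ 2^(−ℓᵢ) = 4/64 + 8/64 + 8/64 + 8/64 + 1/64 = 29/64 = 0.453125.

0.453125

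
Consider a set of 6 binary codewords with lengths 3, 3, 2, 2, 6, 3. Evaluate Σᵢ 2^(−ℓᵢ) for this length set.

With common denominator 2^6 = 64: Σ 2^(−ℓᵢ) = 8/64 + 8/64 + 16/64 + 16/64 + 1/64 + 8/64 = 57/64 = 0.890625.

0.890625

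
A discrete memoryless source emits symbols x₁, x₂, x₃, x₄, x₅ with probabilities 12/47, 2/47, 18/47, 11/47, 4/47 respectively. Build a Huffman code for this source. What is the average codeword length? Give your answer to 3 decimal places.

2.106 bits/symbol

Repeatedly combine the two least-probable nodes; the expected code length is the sum of the merged weights.
merge 2/47 + 4/47 → 6/47
merge 6/47 + 11/47 → 17/47
merge 12/47 + 17/47 → 29/47
merge 18/47 + 29/47 → 1
L = 6/47 + 17/47 + 29/47 + 1 = 99/47 ≈ 2.106 bits/symbol.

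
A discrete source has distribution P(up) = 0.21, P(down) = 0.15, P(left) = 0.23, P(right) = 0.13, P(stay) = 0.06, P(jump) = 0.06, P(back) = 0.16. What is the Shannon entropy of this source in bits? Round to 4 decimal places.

2.6638 bits

H = −Σ pᵢ log₂ pᵢ.
−0.21·log₂(0.21) = 0.4728
−0.15·log₂(0.15) = 0.4105
−0.23·log₂(0.23) = 0.4877
−0.13·log₂(0.13) = 0.3826
−0.06·log₂(0.06) = 0.2435
−0.06·log₂(0.06) = 0.2435
−0.16·log₂(0.16) = 0.4230
Sum ≈ 2.6638 → 2.6638 bits.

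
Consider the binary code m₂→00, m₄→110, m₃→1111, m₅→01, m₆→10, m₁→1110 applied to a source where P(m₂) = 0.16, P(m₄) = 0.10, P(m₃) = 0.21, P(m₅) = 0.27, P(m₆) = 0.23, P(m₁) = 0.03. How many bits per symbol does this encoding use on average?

L̄ = Σ pᵢ·ℓᵢ = 0.16·2 + 0.10·3 + 0.21·4 + 0.27·2 + 0.23·2 + 0.03·4 = 2.58 bits/symbol.

2.58 bits/symbol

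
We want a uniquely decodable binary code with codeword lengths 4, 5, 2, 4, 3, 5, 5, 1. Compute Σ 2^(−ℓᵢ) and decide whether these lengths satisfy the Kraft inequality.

1.09375; no

With common denominator 2^5 = 32: Σ 2^(−ℓᵢ) = 2/32 + 1/32 + 8/32 + 2/32 + 4/32 + 1/32 + 1/32 + 16/32 = 35/32 = 1.09375.
Kraft's inequality requires Σ ≤ 1; here Σ = 1.09375 > 1, so no such prefix code exists.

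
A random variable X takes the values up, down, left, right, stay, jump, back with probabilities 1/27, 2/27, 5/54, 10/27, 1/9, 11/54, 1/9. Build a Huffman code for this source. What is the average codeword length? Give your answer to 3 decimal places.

2.537 bits/symbol

Repeatedly combine the two least-probable nodes; the expected code length is the sum of the merged weights.
merge 1/27 + 2/27 → 1/9
merge 5/54 + 1/9 → 11/54
merge 1/9 + 1/9 → 2/9
merge 11/54 + 11/54 → 11/27
merge 2/9 + 10/27 → 16/27
merge 11/27 + 16/27 → 1
L = 1/9 + 11/54 + 2/9 + 11/27 + 16/27 + 1 = 137/54 ≈ 2.537 bits/symbol.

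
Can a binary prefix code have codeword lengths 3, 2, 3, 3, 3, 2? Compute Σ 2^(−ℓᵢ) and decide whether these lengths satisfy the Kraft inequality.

1; yes

With common denominator 2^3 = 8: Σ 2^(−ℓᵢ) = 1/8 + 2/8 + 1/8 + 1/8 + 1/8 + 2/8 = 8/8 = 1.
Kraft's inequality requires Σ ≤ 1; here Σ = 1 ≤ 1, so such a prefix code exists.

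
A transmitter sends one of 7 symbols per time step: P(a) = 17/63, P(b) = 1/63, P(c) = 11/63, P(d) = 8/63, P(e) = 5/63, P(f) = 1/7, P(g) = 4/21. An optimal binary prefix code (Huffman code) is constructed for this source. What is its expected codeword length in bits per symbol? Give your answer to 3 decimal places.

Repeatedly combine the two least-probable nodes; the expected code length is the sum of the merged weights.
merge 1/63 + 5/63 → 2/21
merge 2/21 + 8/63 → 2/9
merge 1/7 + 11/63 → 20/63
merge 4/21 + 2/9 → 26/63
merge 17/63 + 20/63 → 37/63
merge 26/63 + 37/63 → 1
L = 2/21 + 2/9 + 20/63 + 26/63 + 37/63 + 1 = 166/63 ≈ 2.635 bits/symbol.

2.635 bits/symbol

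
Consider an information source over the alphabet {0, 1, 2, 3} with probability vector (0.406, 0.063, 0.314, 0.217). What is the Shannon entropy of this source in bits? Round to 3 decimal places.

H = −Σ pᵢ log₂ pᵢ.
−0.406·log₂(0.406) = 0.5280
−0.063·log₂(0.063) = 0.2513
−0.314·log₂(0.314) = 0.5247
−0.217·log₂(0.217) = 0.4783
Sum ≈ 1.7823 → 1.782 bits.

1.782 bits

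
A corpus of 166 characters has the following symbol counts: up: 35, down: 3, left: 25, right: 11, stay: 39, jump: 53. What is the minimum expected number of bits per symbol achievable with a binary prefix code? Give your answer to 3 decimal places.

Probabilities are the counts divided by 166.
Repeatedly combine the two least-probable nodes; the expected code length is the sum of the merged weights.
merge 3/166 + 11/166 → 7/83
merge 7/83 + 25/166 → 39/166
merge 35/166 + 39/166 → 37/83
merge 39/166 + 53/166 → 46/83
merge 37/83 + 46/83 → 1
L = 7/83 + 39/166 + 37/83 + 46/83 + 1 = 385/166 ≈ 2.319 bits/symbol.

2.319 bits/symbol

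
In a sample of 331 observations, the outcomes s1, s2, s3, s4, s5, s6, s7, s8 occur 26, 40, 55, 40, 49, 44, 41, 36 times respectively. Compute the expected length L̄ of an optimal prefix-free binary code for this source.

Probabilities are the counts divided by 331.
Repeatedly combine the two least-probable nodes; the expected code length is the sum of the merged weights.
merge 26/331 + 36/331 → 62/331
merge 40/331 + 40/331 → 80/331
merge 41/331 + 44/331 → 85/331
merge 49/331 + 55/331 → 104/331
merge 62/331 + 80/331 → 142/331
merge 85/331 + 104/331 → 189/331
merge 142/331 + 189/331 → 1
L = 62/331 + 80/331 + 85/331 + 104/331 + 142/331 + 189/331 + 1 = 3 bits/symbol.

3 bits/symbol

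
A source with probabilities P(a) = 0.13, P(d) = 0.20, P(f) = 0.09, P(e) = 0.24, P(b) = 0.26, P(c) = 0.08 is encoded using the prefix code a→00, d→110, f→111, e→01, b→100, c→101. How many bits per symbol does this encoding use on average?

2.63 bits/symbol

L̄ = Σ pᵢ·ℓᵢ = 0.13·2 + 0.20·3 + 0.09·3 + 0.24·2 + 0.26·3 + 0.08·3 = 2.63 bits/symbol.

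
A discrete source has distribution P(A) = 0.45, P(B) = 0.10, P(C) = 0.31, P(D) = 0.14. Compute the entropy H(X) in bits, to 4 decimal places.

H = −Σ pᵢ log₂ pᵢ.
−0.45·log₂(0.45) = 0.5184
−0.10·log₂(0.10) = 0.3322
−0.31·log₂(0.31) = 0.5238
−0.14·log₂(0.14) = 0.3971
Sum ≈ 1.7715 → 1.7715 bits.

1.7715 bits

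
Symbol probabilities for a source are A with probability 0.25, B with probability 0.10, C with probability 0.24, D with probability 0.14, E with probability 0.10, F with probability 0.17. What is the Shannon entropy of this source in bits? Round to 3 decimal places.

H = −Σ pᵢ log₂ pᵢ.
−0.25·log₂(0.25) = 0.5000
−0.10·log₂(0.10) = 0.3322
−0.24·log₂(0.24) = 0.4941
−0.14·log₂(0.14) = 0.3971
−0.10·log₂(0.10) = 0.3322
−0.17·log₂(0.17) = 0.4346
Sum ≈ 2.4902 → 2.490 bits.

2.490 bits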